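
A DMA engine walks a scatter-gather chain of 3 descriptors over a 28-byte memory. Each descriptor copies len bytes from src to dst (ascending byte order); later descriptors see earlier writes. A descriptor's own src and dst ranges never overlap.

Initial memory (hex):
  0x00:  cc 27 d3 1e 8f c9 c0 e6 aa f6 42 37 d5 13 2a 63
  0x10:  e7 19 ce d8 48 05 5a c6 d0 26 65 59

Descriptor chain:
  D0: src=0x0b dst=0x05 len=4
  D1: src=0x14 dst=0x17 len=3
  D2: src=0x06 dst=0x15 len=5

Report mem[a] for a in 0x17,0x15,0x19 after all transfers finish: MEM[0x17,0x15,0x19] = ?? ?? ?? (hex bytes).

MEM[0x17,0x15,0x19] = 2a d5 42

[0] 0x0b->0x05 len=4 : 37 d5 13 2a
[1] 0x14->0x17 len=3 : 48 05 5a
[2] 0x06->0x15 len=5 : d5 13 2a f6 42
query mem[0x17]=0x2a, mem[0x15]=0xd5, mem[0x19]=0x42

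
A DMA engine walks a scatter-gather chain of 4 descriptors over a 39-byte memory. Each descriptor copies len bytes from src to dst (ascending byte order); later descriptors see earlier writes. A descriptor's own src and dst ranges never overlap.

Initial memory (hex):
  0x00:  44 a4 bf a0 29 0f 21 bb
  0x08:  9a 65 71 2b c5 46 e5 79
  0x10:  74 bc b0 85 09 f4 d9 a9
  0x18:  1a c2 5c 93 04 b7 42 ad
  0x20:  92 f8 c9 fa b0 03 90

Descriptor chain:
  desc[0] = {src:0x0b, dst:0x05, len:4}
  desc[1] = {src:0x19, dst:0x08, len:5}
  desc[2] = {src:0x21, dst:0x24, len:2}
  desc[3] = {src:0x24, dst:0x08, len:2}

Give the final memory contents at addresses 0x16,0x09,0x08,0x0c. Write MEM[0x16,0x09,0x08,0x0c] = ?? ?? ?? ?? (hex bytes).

MEM[0x16,0x09,0x08,0x0c] = d9 c9 f8 b7

  after D0: wrote 4B at 0x05 = 2bc546e5
  after D1: wrote 5B at 0x08 = c25c9304b7
  after D2: wrote 2B at 0x24 = f8c9
  after D3: wrote 2B at 0x08 = f8c9
query mem[0x16]=0xd9, mem[0x09]=0xc9, mem[0x08]=0xf8, mem[0x0c]=0xb7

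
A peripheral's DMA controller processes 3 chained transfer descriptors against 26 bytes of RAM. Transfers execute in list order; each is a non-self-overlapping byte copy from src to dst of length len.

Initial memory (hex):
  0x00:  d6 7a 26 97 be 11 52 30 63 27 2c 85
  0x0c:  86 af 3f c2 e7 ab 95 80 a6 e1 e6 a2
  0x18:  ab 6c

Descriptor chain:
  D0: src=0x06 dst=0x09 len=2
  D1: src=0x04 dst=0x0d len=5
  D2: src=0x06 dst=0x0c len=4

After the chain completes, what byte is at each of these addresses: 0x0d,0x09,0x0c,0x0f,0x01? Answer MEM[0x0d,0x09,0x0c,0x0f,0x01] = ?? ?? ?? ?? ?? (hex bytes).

D0: mem[0x09..0x0a] <- [52 30]
D1: mem[0x0d..0x11] <- [be 11 52 30 63]
D2: mem[0x0c..0x0f] <- [52 30 63 52]
query mem[0x0d]=0x30, mem[0x09]=0x52, mem[0x0c]=0x52, mem[0x0f]=0x52, mem[0x01]=0x7a

MEM[0x0d,0x09,0x0c,0x0f,0x01] = 30 52 52 52 7a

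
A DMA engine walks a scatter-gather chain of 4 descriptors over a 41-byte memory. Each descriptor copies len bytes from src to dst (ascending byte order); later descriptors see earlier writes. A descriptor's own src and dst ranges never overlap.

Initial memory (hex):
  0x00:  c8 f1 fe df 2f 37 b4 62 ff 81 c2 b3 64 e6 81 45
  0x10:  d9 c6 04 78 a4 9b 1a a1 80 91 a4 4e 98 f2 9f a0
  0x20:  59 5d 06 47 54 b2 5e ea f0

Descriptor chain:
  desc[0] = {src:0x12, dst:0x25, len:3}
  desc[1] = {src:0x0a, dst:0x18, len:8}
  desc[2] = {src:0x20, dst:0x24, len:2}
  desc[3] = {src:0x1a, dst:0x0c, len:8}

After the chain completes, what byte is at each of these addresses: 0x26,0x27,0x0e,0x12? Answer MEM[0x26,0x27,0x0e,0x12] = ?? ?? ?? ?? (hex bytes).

D0: mem[0x25..0x27] <- [04 78 a4]
D1: mem[0x18..0x1f] <- [c2 b3 64 e6 81 45 d9 c6]
D2: mem[0x24..0x25] <- [59 5d]
D3: mem[0x0c..0x13] <- [64 e6 81 45 d9 c6 59 5d]
query mem[0x26]=0x78, mem[0x27]=0xa4, mem[0x0e]=0x81, mem[0x12]=0x59

MEM[0x26,0x27,0x0e,0x12] = 78 a4 81 59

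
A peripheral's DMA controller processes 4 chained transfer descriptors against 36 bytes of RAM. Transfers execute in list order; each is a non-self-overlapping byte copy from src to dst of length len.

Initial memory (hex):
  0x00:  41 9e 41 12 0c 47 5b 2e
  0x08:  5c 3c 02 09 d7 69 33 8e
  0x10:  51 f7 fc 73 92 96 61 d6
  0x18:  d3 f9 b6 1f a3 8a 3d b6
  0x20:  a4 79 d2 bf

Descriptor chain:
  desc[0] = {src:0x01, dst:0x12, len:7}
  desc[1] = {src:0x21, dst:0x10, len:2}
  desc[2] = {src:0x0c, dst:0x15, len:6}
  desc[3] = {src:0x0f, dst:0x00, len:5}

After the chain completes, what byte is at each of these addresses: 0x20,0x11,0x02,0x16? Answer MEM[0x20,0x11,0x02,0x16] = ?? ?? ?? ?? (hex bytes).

MEM[0x20,0x11,0x02,0x16] = a4 d2 d2 69

  after D0: wrote 7B at 0x12 = 9e41120c475b2e
  after D1: wrote 2B at 0x10 = 79d2
  after D2: wrote 6B at 0x15 = d769338e79d2
  after D3: wrote 5B at 0x00 = 8e79d29e41
query mem[0x20]=0xa4, mem[0x11]=0xd2, mem[0x02]=0xd2, mem[0x16]=0x69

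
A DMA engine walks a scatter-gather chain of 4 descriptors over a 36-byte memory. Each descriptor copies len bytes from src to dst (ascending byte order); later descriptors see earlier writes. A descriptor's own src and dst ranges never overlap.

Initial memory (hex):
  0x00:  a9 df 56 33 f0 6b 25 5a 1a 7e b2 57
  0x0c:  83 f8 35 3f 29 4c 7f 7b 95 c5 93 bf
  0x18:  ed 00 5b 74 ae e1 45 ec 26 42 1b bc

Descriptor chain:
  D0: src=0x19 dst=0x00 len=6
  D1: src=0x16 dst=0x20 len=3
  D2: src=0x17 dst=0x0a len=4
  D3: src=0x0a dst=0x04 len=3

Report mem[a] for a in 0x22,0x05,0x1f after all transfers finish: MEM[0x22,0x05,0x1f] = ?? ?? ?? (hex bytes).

MEM[0x22,0x05,0x1f] = ed ed ec

#0 dst[0x00+6] := {0x00,0x5b,0x74,0xae,0xe1,0x45}
#1 dst[0x20+3] := {0x93,0xbf,0xed}
#2 dst[0x0a+4] := {0xbf,0xed,0x00,0x5b}
#3 dst[0x04+3] := {0xbf,0xed,0x00}
query mem[0x22]=0xed, mem[0x05]=0xed, mem[0x1f]=0xec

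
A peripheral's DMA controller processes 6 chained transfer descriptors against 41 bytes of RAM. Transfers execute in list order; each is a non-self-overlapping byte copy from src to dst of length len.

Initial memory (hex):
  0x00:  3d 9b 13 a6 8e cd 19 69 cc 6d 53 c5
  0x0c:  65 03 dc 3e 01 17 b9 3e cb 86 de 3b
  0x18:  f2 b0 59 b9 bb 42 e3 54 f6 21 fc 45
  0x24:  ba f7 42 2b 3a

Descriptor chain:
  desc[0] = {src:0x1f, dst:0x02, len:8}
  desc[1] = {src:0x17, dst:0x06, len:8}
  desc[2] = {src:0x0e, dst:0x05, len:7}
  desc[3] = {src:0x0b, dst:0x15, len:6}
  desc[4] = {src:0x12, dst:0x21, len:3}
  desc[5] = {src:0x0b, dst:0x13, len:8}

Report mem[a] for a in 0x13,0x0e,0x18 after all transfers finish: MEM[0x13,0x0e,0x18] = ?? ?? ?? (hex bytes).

MEM[0x13,0x0e,0x18] = cb dc 01

  after D0: wrote 8B at 0x02 = 54f621fc45baf742
  after D1: wrote 8B at 0x06 = 3bf2b059b9bb42e3
  after D2: wrote 7B at 0x05 = dc3e0117b93ecb
  after D3: wrote 6B at 0x15 = cb42e3dc3e01
  after D4: wrote 3B at 0x21 = b93ecb
  after D5: wrote 8B at 0x13 = cb42e3dc3e0117b9
query mem[0x13]=0xcb, mem[0x0e]=0xdc, mem[0x18]=0x01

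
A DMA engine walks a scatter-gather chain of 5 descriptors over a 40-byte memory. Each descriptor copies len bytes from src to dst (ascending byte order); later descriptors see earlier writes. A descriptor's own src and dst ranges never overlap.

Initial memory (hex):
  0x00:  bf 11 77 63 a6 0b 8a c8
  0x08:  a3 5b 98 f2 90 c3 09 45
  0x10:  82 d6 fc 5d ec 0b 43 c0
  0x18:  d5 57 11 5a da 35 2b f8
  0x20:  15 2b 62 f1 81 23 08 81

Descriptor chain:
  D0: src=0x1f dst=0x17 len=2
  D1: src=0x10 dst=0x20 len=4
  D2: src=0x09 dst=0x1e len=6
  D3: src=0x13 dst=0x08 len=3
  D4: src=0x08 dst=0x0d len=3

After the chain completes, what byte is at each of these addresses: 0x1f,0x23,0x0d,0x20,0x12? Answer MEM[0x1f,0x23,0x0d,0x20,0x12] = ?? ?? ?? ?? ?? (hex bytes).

MEM[0x1f,0x23,0x0d,0x20,0x12] = 98 09 5d f2 fc

[0] 0x1f->0x17 len=2 : f8 15
[1] 0x10->0x20 len=4 : 82 d6 fc 5d
[2] 0x09->0x1e len=6 : 5b 98 f2 90 c3 09
[3] 0x13->0x08 len=3 : 5d ec 0b
[4] 0x08->0x0d len=3 : 5d ec 0b
query mem[0x1f]=0x98, mem[0x23]=0x09, mem[0x0d]=0x5d, mem[0x20]=0xf2, mem[0x12]=0xfc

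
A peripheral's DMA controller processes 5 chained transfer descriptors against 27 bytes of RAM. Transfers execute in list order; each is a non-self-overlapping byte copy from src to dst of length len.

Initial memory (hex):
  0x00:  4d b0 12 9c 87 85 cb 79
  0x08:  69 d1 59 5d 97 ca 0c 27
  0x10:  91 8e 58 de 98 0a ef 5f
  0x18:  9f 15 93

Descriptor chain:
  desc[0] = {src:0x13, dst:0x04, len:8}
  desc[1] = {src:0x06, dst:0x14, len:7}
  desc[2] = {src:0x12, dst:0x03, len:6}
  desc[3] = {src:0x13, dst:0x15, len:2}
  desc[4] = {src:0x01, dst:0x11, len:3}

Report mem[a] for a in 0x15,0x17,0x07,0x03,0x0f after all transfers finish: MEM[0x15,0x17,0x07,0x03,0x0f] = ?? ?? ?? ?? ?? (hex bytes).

D0: mem[0x04..0x0b] <- [de 98 0a ef 5f 9f 15 93]
D1: mem[0x14..0x1a] <- [0a ef 5f 9f 15 93 97]
D2: mem[0x03..0x08] <- [58 de 0a ef 5f 9f]
D3: mem[0x15..0x16] <- [de 0a]
D4: mem[0x11..0x13] <- [b0 12 58]
query mem[0x15]=0xde, mem[0x17]=0x9f, mem[0x07]=0x5f, mem[0x03]=0x58, mem[0x0f]=0x27

MEM[0x15,0x17,0x07,0x03,0x0f] = de 9f 5f 58 27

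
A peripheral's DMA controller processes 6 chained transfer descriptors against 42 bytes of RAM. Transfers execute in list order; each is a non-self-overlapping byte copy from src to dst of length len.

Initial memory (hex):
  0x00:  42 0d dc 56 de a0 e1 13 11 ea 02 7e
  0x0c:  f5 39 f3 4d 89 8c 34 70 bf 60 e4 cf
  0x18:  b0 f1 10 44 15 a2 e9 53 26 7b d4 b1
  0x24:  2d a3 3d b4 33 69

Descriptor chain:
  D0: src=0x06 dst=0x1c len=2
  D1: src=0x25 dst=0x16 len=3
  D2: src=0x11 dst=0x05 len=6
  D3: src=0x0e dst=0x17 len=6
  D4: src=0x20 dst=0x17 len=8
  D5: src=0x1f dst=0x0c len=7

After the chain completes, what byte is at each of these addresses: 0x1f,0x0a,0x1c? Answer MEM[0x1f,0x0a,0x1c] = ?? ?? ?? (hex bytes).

[0] 0x06->0x1c len=2 : e1 13
[1] 0x25->0x16 len=3 : a3 3d b4
[2] 0x11->0x05 len=6 : 8c 34 70 bf 60 a3
[3] 0x0e->0x17 len=6 : f3 4d 89 8c 34 70
[4] 0x20->0x17 len=8 : 26 7b d4 b1 2d a3 3d b4
[5] 0x1f->0x0c len=7 : 53 26 7b d4 b1 2d a3
query mem[0x1f]=0x53, mem[0x0a]=0xa3, mem[0x1c]=0xa3

MEM[0x1f,0x0a,0x1c] = 53 a3 a3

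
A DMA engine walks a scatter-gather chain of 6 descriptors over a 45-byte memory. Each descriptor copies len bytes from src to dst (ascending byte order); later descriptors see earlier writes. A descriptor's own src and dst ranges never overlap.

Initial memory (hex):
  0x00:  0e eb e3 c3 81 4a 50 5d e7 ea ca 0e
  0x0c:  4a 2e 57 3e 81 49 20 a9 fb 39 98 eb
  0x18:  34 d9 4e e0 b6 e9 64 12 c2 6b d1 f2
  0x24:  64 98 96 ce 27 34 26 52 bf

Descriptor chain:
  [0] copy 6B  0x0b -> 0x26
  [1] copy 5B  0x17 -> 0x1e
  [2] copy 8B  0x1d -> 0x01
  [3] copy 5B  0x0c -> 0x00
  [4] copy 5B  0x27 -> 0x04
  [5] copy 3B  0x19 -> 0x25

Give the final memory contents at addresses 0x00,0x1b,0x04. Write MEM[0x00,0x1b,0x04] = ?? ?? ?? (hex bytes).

MEM[0x00,0x1b,0x04] = 4a e0 4a

[0] 0x0b->0x26 len=6 : 0e 4a 2e 57 3e 81
[1] 0x17->0x1e len=5 : eb 34 d9 4e e0
[2] 0x1d->0x01 len=8 : e9 eb 34 d9 4e e0 f2 64
[3] 0x0c->0x00 len=5 : 4a 2e 57 3e 81
[4] 0x27->0x04 len=5 : 4a 2e 57 3e 81
[5] 0x19->0x25 len=3 : d9 4e e0
query mem[0x00]=0x4a, mem[0x1b]=0xe0, mem[0x04]=0x4a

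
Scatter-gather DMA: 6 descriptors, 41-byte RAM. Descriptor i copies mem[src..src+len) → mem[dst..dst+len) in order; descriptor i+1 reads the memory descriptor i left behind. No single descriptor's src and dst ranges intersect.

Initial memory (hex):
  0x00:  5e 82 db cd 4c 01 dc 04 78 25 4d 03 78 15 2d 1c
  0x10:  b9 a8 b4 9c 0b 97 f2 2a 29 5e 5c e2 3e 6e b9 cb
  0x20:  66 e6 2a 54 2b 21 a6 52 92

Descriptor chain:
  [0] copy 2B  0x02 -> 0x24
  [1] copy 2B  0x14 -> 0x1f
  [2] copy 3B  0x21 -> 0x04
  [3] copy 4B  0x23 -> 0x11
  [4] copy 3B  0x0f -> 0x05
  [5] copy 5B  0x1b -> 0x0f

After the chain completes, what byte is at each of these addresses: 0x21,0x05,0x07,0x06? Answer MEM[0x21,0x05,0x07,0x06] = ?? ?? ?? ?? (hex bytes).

MEM[0x21,0x05,0x07,0x06] = e6 1c 54 b9

D0: mem[0x24..0x25] <- [db cd]
D1: mem[0x1f..0x20] <- [0b 97]
D2: mem[0x04..0x06] <- [e6 2a 54]
D3: mem[0x11..0x14] <- [54 db cd a6]
D4: mem[0x05..0x07] <- [1c b9 54]
D5: mem[0x0f..0x13] <- [e2 3e 6e b9 0b]
query mem[0x21]=0xe6, mem[0x05]=0x1c, mem[0x07]=0x54, mem[0x06]=0xb9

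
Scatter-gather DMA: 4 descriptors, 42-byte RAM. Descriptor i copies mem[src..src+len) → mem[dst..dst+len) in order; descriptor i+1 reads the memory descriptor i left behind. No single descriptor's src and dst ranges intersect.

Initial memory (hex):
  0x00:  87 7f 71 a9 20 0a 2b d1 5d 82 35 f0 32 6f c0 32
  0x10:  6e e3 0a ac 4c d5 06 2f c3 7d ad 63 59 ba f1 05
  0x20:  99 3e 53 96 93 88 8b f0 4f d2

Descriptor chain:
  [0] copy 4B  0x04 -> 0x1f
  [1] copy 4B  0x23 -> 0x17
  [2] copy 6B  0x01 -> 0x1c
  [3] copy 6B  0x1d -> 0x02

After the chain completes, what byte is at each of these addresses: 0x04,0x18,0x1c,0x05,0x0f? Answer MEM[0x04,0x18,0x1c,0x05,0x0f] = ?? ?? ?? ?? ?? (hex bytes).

D0: mem[0x1f..0x22] <- [20 0a 2b d1]
D1: mem[0x17..0x1a] <- [96 93 88 8b]
D2: mem[0x1c..0x21] <- [7f 71 a9 20 0a 2b]
D3: mem[0x02..0x07] <- [71 a9 20 0a 2b d1]
query mem[0x04]=0x20, mem[0x18]=0x93, mem[0x1c]=0x7f, mem[0x05]=0x0a, mem[0x0f]=0x32

MEM[0x04,0x18,0x1c,0x05,0x0f] = 20 93 7f 0a 32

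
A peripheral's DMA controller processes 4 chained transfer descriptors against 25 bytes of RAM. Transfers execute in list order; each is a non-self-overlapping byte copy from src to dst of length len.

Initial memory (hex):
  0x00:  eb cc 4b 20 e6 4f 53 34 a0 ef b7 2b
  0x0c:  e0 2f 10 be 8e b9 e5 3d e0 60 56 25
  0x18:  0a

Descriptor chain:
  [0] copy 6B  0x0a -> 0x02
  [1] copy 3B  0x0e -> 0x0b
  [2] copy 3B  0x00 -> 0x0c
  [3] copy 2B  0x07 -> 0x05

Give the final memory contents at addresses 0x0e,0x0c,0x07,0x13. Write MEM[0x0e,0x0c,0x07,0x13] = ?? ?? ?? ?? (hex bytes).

  after D0: wrote 6B at 0x02 = b72be02f10be
  after D1: wrote 3B at 0x0b = 10be8e
  after D2: wrote 3B at 0x0c = ebccb7
  after D3: wrote 2B at 0x05 = bea0
query mem[0x0e]=0xb7, mem[0x0c]=0xeb, mem[0x07]=0xbe, mem[0x13]=0x3d

MEM[0x0e,0x0c,0x07,0x13] = b7 eb be 3d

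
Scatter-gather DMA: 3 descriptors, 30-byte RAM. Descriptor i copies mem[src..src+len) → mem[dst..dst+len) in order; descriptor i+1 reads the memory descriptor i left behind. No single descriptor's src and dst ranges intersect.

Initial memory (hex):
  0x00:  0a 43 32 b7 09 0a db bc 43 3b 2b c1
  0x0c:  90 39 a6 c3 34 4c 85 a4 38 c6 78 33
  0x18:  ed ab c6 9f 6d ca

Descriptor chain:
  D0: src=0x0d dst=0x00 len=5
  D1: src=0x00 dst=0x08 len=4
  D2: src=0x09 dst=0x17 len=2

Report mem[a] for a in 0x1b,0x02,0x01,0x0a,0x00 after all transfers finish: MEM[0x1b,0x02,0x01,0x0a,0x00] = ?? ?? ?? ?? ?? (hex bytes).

  after D0: wrote 5B at 0x00 = 39a6c3344c
  after D1: wrote 4B at 0x08 = 39a6c334
  after D2: wrote 2B at 0x17 = a6c3
query mem[0x1b]=0x9f, mem[0x02]=0xc3, mem[0x01]=0xa6, mem[0x0a]=0xc3, mem[0x00]=0x39

MEM[0x1b,0x02,0x01,0x0a,0x00] = 9f c3 a6 c3 39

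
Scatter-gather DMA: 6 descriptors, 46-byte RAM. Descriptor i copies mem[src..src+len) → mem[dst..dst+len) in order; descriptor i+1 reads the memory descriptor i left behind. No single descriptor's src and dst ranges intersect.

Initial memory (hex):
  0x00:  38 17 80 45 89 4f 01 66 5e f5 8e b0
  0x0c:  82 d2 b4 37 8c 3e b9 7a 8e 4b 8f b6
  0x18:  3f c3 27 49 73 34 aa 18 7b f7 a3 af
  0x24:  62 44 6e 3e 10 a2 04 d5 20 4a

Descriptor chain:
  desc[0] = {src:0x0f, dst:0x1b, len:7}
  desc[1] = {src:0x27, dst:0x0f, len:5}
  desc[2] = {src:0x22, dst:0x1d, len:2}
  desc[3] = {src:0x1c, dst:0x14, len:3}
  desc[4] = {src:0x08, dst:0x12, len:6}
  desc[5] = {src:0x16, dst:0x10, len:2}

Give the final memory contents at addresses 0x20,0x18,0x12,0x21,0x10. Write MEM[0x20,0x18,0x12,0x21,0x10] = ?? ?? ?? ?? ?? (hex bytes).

#0 dst[0x1b+7] := {0x37,0x8c,0x3e,0xb9,0x7a,0x8e,0x4b}
#1 dst[0x0f+5] := {0x3e,0x10,0xa2,0x04,0xd5}
#2 dst[0x1d+2] := {0xa3,0xaf}
#3 dst[0x14+3] := {0x8c,0xa3,0xaf}
#4 dst[0x12+6] := {0x5e,0xf5,0x8e,0xb0,0x82,0xd2}
#5 dst[0x10+2] := {0x82,0xd2}
query mem[0x20]=0x8e, mem[0x18]=0x3f, mem[0x12]=0x5e, mem[0x21]=0x4b, mem[0x10]=0x82

MEM[0x20,0x18,0x12,0x21,0x10] = 8e 3f 5e 4b 82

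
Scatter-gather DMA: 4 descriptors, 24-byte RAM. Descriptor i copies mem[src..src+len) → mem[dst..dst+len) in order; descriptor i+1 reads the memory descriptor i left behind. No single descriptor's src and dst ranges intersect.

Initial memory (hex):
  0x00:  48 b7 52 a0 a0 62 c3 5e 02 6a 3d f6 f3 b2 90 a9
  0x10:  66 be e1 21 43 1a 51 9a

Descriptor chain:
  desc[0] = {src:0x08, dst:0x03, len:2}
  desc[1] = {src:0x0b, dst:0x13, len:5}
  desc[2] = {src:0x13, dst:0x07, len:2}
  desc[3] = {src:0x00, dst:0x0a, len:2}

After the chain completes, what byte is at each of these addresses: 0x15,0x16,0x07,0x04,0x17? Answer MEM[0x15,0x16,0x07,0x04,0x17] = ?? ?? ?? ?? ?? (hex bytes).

MEM[0x15,0x16,0x07,0x04,0x17] = b2 90 f6 6a a9

[0] 0x08->0x03 len=2 : 02 6a
[1] 0x0b->0x13 len=5 : f6 f3 b2 90 a9
[2] 0x13->0x07 len=2 : f6 f3
[3] 0x00->0x0a len=2 : 48 b7
query mem[0x15]=0xb2, mem[0x16]=0x90, mem[0x07]=0xf6, mem[0x04]=0x6a, mem[0x17]=0xa9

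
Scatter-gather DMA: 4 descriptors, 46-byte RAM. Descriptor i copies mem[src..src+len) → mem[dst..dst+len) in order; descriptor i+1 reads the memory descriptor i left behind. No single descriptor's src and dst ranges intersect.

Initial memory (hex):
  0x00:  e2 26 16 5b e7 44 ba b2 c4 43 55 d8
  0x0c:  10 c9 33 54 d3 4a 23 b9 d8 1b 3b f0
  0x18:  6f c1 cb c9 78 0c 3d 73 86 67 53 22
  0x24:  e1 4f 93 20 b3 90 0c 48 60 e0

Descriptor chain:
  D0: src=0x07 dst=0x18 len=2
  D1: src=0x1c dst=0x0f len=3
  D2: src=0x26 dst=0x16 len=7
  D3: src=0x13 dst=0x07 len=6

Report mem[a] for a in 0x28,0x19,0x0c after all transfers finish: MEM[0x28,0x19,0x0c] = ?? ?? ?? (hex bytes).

MEM[0x28,0x19,0x0c] = b3 90 b3

D0: mem[0x18..0x19] <- [b2 c4]
D1: mem[0x0f..0x11] <- [78 0c 3d]
D2: mem[0x16..0x1c] <- [93 20 b3 90 0c 48 60]
D3: mem[0x07..0x0c] <- [b9 d8 1b 93 20 b3]
query mem[0x28]=0xb3, mem[0x19]=0x90, mem[0x0c]=0xb3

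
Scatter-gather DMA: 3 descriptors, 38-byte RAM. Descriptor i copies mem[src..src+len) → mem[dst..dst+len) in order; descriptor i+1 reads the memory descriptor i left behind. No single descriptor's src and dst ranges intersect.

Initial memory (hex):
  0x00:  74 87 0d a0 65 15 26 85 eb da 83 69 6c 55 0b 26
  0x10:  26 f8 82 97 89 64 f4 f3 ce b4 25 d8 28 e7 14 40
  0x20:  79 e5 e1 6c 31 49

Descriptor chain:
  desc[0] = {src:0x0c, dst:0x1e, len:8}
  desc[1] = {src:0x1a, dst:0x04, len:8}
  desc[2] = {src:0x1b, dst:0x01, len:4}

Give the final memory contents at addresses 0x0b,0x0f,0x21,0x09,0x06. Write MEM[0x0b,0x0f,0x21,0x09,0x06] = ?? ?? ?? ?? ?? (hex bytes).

MEM[0x0b,0x0f,0x21,0x09,0x06] = 26 26 26 55 28

  after D0: wrote 8B at 0x1e = 6c550b2626f88297
  after D1: wrote 8B at 0x04 = 25d828e76c550b26
  after D2: wrote 4B at 0x01 = d828e76c
query mem[0x0b]=0x26, mem[0x0f]=0x26, mem[0x21]=0x26, mem[0x09]=0x55, mem[0x06]=0x28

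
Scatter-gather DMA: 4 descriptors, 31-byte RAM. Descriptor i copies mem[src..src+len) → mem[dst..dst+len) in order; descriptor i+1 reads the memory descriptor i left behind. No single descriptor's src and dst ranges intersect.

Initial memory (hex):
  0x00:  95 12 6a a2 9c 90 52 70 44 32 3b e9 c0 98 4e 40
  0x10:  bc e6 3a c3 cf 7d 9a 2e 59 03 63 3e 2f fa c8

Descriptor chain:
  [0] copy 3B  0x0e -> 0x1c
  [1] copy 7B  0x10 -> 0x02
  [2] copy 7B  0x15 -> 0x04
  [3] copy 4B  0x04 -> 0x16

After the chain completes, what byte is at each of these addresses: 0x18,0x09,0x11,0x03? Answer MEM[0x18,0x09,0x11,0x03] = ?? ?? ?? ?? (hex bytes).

  after D0: wrote 3B at 0x1c = 4e40bc
  after D1: wrote 7B at 0x02 = bce63ac3cf7d9a
  after D2: wrote 7B at 0x04 = 7d9a2e5903633e
  after D3: wrote 4B at 0x16 = 7d9a2e59
query mem[0x18]=0x2e, mem[0x09]=0x63, mem[0x11]=0xe6, mem[0x03]=0xe6

MEM[0x18,0x09,0x11,0x03] = 2e 63 e6 e6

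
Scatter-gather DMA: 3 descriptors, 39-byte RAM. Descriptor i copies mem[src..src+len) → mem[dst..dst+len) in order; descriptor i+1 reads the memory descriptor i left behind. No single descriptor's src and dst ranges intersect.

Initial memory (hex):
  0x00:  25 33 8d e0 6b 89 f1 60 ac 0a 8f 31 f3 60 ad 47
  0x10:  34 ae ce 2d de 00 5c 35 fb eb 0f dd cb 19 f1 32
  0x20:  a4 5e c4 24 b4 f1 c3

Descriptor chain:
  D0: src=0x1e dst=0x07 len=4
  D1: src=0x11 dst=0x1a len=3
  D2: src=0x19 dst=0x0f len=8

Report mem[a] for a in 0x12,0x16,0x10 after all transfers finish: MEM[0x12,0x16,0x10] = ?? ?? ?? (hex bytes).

[0] 0x1e->0x07 len=4 : f1 32 a4 5e
[1] 0x11->0x1a len=3 : ae ce 2d
[2] 0x19->0x0f len=8 : eb ae ce 2d 19 f1 32 a4
query mem[0x12]=0x2d, mem[0x16]=0xa4, mem[0x10]=0xae

MEM[0x12,0x16,0x10] = 2d a4 ae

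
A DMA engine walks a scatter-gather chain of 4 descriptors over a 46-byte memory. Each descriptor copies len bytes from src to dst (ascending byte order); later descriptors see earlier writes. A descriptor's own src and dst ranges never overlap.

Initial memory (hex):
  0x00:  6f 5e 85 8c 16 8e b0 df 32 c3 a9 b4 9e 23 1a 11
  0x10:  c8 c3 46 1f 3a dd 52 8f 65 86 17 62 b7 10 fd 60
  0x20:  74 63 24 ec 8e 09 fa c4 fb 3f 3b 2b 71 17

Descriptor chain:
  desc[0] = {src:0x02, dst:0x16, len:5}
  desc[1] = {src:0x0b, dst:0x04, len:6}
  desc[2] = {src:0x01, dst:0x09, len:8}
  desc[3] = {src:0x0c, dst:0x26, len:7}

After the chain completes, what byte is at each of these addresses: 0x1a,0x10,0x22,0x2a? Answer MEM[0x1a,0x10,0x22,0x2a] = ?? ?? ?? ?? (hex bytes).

MEM[0x1a,0x10,0x22,0x2a] = b0 11 24 11

  after D0: wrote 5B at 0x16 = 858c168eb0
  after D1: wrote 6B at 0x04 = b49e231a11c8
  after D2: wrote 8B at 0x09 = 5e858cb49e231a11
  after D3: wrote 7B at 0x26 = b49e231a11c346
query mem[0x1a]=0xb0, mem[0x10]=0x11, mem[0x22]=0x24, mem[0x2a]=0x11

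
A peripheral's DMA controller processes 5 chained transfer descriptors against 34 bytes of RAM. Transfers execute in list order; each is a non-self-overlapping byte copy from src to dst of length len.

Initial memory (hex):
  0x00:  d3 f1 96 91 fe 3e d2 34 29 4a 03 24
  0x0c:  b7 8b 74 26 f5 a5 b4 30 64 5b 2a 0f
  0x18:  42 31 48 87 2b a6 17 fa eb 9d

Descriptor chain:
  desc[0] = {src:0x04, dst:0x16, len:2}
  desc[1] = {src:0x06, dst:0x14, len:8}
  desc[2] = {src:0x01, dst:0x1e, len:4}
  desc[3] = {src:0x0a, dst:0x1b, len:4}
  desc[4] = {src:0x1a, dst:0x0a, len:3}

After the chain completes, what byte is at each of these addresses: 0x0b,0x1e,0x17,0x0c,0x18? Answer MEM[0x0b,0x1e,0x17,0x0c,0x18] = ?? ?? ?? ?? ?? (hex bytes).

MEM[0x0b,0x1e,0x17,0x0c,0x18] = 03 8b 4a 24 03

D0: mem[0x16..0x17] <- [fe 3e]
D1: mem[0x14..0x1b] <- [d2 34 29 4a 03 24 b7 8b]
D2: mem[0x1e..0x21] <- [f1 96 91 fe]
D3: mem[0x1b..0x1e] <- [03 24 b7 8b]
D4: mem[0x0a..0x0c] <- [b7 03 24]
query mem[0x0b]=0x03, mem[0x1e]=0x8b, mem[0x17]=0x4a, mem[0x0c]=0x24, mem[0x18]=0x03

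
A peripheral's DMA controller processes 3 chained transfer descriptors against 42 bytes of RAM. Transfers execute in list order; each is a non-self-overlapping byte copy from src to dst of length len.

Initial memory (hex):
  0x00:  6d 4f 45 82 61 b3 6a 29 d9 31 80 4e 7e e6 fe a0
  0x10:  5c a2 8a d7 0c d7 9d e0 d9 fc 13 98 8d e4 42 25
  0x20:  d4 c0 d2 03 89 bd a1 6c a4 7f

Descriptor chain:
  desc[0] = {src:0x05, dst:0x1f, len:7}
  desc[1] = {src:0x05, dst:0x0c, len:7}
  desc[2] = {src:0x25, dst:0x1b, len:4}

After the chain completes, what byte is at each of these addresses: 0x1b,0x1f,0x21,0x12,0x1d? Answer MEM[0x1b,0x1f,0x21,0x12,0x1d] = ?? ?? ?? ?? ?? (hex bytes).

MEM[0x1b,0x1f,0x21,0x12,0x1d] = 4e b3 29 4e 6c

[0] 0x05->0x1f len=7 : b3 6a 29 d9 31 80 4e
[1] 0x05->0x0c len=7 : b3 6a 29 d9 31 80 4e
[2] 0x25->0x1b len=4 : 4e a1 6c a4
query mem[0x1b]=0x4e, mem[0x1f]=0xb3, mem[0x21]=0x29, mem[0x12]=0x4e, mem[0x1d]=0x6c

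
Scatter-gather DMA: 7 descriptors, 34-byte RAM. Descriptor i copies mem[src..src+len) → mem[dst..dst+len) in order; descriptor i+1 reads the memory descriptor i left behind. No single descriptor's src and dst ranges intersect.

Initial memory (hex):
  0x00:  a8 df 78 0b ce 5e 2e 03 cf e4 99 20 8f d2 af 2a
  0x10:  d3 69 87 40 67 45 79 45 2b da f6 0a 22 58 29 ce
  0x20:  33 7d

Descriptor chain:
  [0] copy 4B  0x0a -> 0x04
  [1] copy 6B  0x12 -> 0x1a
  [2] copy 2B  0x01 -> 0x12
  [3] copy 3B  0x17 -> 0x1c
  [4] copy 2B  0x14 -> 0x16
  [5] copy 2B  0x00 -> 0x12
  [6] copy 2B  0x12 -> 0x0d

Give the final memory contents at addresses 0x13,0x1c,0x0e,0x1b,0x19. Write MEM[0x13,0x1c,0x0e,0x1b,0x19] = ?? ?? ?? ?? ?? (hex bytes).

MEM[0x13,0x1c,0x0e,0x1b,0x19] = df 45 df 40 da

D0: mem[0x04..0x07] <- [99 20 8f d2]
D1: mem[0x1a..0x1f] <- [87 40 67 45 79 45]
D2: mem[0x12..0x13] <- [df 78]
D3: mem[0x1c..0x1e] <- [45 2b da]
D4: mem[0x16..0x17] <- [67 45]
D5: mem[0x12..0x13] <- [a8 df]
D6: mem[0x0d..0x0e] <- [a8 df]
query mem[0x13]=0xdf, mem[0x1c]=0x45, mem[0x0e]=0xdf, mem[0x1b]=0x40, mem[0x19]=0xda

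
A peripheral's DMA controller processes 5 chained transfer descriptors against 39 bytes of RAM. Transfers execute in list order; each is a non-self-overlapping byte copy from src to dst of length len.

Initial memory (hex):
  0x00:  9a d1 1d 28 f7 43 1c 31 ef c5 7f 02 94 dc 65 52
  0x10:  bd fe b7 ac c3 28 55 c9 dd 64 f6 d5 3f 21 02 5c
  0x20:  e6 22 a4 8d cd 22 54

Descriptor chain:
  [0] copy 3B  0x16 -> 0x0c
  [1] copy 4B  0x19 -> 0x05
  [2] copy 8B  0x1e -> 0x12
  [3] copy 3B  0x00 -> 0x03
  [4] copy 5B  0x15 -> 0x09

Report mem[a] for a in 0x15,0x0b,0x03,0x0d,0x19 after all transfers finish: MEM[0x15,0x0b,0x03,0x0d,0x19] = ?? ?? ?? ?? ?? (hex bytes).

  after D0: wrote 3B at 0x0c = 55c9dd
  after D1: wrote 4B at 0x05 = 64f6d53f
  after D2: wrote 8B at 0x12 = 025ce622a48dcd22
  after D3: wrote 3B at 0x03 = 9ad11d
  after D4: wrote 5B at 0x09 = 22a48dcd22
query mem[0x15]=0x22, mem[0x0b]=0x8d, mem[0x03]=0x9a, mem[0x0d]=0x22, mem[0x19]=0x22

MEM[0x15,0x0b,0x03,0x0d,0x19] = 22 8d 9a 22 22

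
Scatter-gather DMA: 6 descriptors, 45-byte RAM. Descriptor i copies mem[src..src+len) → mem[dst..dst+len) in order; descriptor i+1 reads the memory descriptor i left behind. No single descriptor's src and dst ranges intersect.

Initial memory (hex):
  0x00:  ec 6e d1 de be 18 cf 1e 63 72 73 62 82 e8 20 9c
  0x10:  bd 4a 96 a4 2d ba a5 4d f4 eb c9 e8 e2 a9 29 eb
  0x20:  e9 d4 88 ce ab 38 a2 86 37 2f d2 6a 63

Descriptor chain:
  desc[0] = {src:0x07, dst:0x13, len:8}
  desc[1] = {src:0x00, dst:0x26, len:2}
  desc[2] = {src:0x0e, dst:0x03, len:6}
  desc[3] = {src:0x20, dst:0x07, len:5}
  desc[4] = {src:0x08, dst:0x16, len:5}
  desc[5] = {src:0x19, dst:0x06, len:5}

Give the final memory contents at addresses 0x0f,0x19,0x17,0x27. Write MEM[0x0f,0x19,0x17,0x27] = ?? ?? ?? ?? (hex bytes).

MEM[0x0f,0x19,0x17,0x27] = 9c ab 88 6e

  after D0: wrote 8B at 0x13 = 1e6372736282e820
  after D1: wrote 2B at 0x26 = ec6e
  after D2: wrote 6B at 0x03 = 209cbd4a961e
  after D3: wrote 5B at 0x07 = e9d488ceab
  after D4: wrote 5B at 0x16 = d488ceab82
  after D5: wrote 5B at 0x06 = ab82e8e2a9
query mem[0x0f]=0x9c, mem[0x19]=0xab, mem[0x17]=0x88, mem[0x27]=0x6e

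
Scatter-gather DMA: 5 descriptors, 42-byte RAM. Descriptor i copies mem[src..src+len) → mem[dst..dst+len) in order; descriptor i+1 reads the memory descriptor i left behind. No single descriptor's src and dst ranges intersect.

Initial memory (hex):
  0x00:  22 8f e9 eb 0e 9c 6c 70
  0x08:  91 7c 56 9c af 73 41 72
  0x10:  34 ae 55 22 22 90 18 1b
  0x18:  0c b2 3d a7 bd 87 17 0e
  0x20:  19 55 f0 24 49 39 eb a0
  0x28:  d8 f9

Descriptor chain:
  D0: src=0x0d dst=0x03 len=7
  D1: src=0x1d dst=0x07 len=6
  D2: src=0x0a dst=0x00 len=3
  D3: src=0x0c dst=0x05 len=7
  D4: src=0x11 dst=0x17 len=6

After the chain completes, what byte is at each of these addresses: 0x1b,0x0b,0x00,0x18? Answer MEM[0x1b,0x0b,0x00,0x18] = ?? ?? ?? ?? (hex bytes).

#0 dst[0x03+7] := {0x73,0x41,0x72,0x34,0xae,0x55,0x22}
#1 dst[0x07+6] := {0x87,0x17,0x0e,0x19,0x55,0xf0}
#2 dst[0x00+3] := {0x19,0x55,0xf0}
#3 dst[0x05+7] := {0xf0,0x73,0x41,0x72,0x34,0xae,0x55}
#4 dst[0x17+6] := {0xae,0x55,0x22,0x22,0x90,0x18}
query mem[0x1b]=0x90, mem[0x0b]=0x55, mem[0x00]=0x19, mem[0x18]=0x55

MEM[0x1b,0x0b,0x00,0x18] = 90 55 19 55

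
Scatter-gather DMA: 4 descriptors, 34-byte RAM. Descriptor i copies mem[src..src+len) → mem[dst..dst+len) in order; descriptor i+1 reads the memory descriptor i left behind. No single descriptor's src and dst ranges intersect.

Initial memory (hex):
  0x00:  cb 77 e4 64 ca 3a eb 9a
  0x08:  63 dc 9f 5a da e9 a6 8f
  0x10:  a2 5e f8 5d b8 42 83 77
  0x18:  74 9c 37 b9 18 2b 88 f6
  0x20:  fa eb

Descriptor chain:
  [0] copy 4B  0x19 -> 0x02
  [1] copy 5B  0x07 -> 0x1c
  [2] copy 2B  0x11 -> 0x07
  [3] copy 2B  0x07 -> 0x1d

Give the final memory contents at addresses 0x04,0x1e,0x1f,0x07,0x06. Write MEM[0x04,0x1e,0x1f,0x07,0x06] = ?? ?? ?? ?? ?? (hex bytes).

D0: mem[0x02..0x05] <- [9c 37 b9 18]
D1: mem[0x1c..0x20] <- [9a 63 dc 9f 5a]
D2: mem[0x07..0x08] <- [5e f8]
D3: mem[0x1d..0x1e] <- [5e f8]
query mem[0x04]=0xb9, mem[0x1e]=0xf8, mem[0x1f]=0x9f, mem[0x07]=0x5e, mem[0x06]=0xeb

MEM[0x04,0x1e,0x1f,0x07,0x06] = b9 f8 9f 5e eb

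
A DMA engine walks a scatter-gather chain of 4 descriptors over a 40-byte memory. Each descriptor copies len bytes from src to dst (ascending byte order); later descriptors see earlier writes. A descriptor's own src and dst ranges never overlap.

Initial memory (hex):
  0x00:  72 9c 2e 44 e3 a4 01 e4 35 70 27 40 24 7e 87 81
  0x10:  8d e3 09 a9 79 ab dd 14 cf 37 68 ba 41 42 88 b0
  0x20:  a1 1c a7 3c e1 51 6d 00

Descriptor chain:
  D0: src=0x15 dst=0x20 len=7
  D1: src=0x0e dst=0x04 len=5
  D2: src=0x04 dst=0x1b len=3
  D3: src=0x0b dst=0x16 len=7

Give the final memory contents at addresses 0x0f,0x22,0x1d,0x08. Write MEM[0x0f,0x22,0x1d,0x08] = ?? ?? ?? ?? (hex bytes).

  after D0: wrote 7B at 0x20 = abdd14cf3768ba
  after D1: wrote 5B at 0x04 = 87818de309
  after D2: wrote 3B at 0x1b = 87818d
  after D3: wrote 7B at 0x16 = 40247e87818de3
query mem[0x0f]=0x81, mem[0x22]=0x14, mem[0x1d]=0x8d, mem[0x08]=0x09

MEM[0x0f,0x22,0x1d,0x08] = 81 14 8d 09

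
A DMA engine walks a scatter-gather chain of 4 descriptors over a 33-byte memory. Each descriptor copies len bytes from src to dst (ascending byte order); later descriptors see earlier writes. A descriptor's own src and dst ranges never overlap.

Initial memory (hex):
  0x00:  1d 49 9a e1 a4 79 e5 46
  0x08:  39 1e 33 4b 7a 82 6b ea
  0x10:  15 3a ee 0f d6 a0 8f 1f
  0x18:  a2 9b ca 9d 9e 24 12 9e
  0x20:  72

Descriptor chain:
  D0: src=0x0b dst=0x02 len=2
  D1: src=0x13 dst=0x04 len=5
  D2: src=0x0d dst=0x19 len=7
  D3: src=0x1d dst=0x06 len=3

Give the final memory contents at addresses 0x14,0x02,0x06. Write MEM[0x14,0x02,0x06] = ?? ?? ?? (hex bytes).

  after D0: wrote 2B at 0x02 = 4b7a
  after D1: wrote 5B at 0x04 = 0fd6a08f1f
  after D2: wrote 7B at 0x19 = 826bea153aee0f
  after D3: wrote 3B at 0x06 = 3aee0f
query mem[0x14]=0xd6, mem[0x02]=0x4b, mem[0x06]=0x3a

MEM[0x14,0x02,0x06] = d6 4b 3a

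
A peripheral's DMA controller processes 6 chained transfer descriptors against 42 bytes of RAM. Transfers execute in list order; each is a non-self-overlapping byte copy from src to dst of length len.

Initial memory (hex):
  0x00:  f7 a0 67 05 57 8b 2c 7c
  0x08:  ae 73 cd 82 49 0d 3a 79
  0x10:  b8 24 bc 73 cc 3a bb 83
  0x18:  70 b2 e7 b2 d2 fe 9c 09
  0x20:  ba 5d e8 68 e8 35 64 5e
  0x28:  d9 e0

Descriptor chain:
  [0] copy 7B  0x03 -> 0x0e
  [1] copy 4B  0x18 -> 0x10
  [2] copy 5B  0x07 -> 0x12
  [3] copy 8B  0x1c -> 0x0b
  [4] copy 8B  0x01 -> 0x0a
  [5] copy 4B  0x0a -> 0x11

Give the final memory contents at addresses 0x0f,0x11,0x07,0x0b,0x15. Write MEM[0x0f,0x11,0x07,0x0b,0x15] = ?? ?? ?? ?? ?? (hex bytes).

MEM[0x0f,0x11,0x07,0x0b,0x15] = 2c a0 7c 67 cd

[0] 0x03->0x0e len=7 : 05 57 8b 2c 7c ae 73
[1] 0x18->0x10 len=4 : 70 b2 e7 b2
[2] 0x07->0x12 len=5 : 7c ae 73 cd 82
[3] 0x1c->0x0b len=8 : d2 fe 9c 09 ba 5d e8 68
[4] 0x01->0x0a len=8 : a0 67 05 57 8b 2c 7c ae
[5] 0x0a->0x11 len=4 : a0 67 05 57
query mem[0x0f]=0x2c, mem[0x11]=0xa0, mem[0x07]=0x7c, mem[0x0b]=0x67, mem[0x15]=0xcd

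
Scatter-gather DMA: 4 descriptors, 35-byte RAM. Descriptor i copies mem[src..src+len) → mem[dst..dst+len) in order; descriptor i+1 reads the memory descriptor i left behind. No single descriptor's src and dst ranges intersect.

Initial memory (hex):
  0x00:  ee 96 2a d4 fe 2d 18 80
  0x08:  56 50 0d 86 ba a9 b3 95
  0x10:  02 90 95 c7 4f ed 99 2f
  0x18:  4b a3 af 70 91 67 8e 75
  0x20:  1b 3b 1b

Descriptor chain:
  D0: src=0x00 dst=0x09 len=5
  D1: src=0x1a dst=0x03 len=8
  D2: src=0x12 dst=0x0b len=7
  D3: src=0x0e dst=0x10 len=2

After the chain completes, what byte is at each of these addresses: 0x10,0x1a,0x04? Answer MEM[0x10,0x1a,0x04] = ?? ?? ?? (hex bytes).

D0: mem[0x09..0x0d] <- [ee 96 2a d4 fe]
D1: mem[0x03..0x0a] <- [af 70 91 67 8e 75 1b 3b]
D2: mem[0x0b..0x11] <- [95 c7 4f ed 99 2f 4b]
D3: mem[0x10..0x11] <- [ed 99]
query mem[0x10]=0xed, mem[0x1a]=0xaf, mem[0x04]=0x70

MEM[0x10,0x1a,0x04] = ed af 70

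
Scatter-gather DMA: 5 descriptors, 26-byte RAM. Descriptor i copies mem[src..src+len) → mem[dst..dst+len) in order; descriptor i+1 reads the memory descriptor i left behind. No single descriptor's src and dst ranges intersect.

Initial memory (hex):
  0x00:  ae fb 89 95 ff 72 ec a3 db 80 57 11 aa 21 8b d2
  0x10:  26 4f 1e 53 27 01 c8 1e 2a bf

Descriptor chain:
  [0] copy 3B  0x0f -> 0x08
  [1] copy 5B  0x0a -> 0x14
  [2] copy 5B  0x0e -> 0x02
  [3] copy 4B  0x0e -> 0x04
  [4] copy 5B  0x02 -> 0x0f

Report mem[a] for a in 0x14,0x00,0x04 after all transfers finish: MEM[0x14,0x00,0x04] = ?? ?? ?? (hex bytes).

[0] 0x0f->0x08 len=3 : d2 26 4f
[1] 0x0a->0x14 len=5 : 4f 11 aa 21 8b
[2] 0x0e->0x02 len=5 : 8b d2 26 4f 1e
[3] 0x0e->0x04 len=4 : 8b d2 26 4f
[4] 0x02->0x0f len=5 : 8b d2 8b d2 26
query mem[0x14]=0x4f, mem[0x00]=0xae, mem[0x04]=0x8b

MEM[0x14,0x00,0x04] = 4f ae 8b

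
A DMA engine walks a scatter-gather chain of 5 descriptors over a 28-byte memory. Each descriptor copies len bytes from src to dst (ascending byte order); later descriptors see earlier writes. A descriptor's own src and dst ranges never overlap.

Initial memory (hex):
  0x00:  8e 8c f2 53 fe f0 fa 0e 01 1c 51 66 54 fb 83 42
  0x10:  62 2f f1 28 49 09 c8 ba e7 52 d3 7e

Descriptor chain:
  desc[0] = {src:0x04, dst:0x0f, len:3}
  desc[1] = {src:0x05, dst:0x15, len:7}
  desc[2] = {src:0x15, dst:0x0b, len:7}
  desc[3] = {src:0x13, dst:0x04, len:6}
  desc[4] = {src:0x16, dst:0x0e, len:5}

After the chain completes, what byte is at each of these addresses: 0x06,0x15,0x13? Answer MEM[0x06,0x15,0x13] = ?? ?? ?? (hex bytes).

[0] 0x04->0x0f len=3 : fe f0 fa
[1] 0x05->0x15 len=7 : f0 fa 0e 01 1c 51 66
[2] 0x15->0x0b len=7 : f0 fa 0e 01 1c 51 66
[3] 0x13->0x04 len=6 : 28 49 f0 fa 0e 01
[4] 0x16->0x0e len=5 : fa 0e 01 1c 51
query mem[0x06]=0xf0, mem[0x15]=0xf0, mem[0x13]=0x28

MEM[0x06,0x15,0x13] = f0 f0 28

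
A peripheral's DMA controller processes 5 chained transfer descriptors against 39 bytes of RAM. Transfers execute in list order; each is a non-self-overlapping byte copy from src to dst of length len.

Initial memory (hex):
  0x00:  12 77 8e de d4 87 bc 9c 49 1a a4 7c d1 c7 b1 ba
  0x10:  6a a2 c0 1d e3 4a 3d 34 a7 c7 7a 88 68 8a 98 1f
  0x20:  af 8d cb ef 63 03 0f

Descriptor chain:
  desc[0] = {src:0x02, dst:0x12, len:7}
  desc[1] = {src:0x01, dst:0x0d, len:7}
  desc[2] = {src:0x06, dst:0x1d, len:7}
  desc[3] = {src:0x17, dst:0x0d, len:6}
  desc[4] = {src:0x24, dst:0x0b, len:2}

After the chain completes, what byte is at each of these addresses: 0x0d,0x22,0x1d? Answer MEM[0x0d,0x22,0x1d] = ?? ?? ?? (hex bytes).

MEM[0x0d,0x22,0x1d] = 9c 7c bc

[0] 0x02->0x12 len=7 : 8e de d4 87 bc 9c 49
[1] 0x01->0x0d len=7 : 77 8e de d4 87 bc 9c
[2] 0x06->0x1d len=7 : bc 9c 49 1a a4 7c d1
[3] 0x17->0x0d len=6 : 9c 49 c7 7a 88 68
[4] 0x24->0x0b len=2 : 63 03
query mem[0x0d]=0x9c, mem[0x22]=0x7c, mem[0x1d]=0xbc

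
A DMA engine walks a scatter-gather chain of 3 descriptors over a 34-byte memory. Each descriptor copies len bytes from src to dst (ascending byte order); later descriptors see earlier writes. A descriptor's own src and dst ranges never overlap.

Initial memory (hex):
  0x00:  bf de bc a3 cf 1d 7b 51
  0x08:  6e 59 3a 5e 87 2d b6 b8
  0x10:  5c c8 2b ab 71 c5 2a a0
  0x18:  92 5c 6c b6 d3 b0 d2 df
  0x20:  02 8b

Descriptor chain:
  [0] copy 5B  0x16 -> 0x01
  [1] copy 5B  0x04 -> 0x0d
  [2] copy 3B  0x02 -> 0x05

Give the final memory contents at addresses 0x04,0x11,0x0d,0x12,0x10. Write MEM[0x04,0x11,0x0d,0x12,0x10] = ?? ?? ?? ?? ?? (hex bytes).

  after D0: wrote 5B at 0x01 = 2aa0925c6c
  after D1: wrote 5B at 0x0d = 5c6c7b516e
  after D2: wrote 3B at 0x05 = a0925c
query mem[0x04]=0x5c, mem[0x11]=0x6e, mem[0x0d]=0x5c, mem[0x12]=0x2b, mem[0x10]=0x51

MEM[0x04,0x11,0x0d,0x12,0x10] = 5c 6e 5c 2b 51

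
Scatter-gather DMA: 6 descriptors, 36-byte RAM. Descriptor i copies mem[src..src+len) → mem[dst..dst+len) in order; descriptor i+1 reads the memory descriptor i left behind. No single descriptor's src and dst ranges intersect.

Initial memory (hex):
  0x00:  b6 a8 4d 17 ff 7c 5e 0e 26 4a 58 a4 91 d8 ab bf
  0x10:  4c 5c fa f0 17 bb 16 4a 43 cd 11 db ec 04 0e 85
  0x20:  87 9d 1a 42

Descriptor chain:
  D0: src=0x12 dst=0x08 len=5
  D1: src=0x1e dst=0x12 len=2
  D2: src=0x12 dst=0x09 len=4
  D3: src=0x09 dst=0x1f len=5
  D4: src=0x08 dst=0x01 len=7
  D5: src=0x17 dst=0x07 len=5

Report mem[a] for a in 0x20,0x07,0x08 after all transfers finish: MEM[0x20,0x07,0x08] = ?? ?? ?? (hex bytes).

  after D0: wrote 5B at 0x08 = faf017bb16
  after D1: wrote 2B at 0x12 = 0e85
  after D2: wrote 4B at 0x09 = 0e8517bb
  after D3: wrote 5B at 0x1f = 0e8517bbd8
  after D4: wrote 7B at 0x01 = fa0e8517bbd8ab
  after D5: wrote 5B at 0x07 = 4a43cd11db
query mem[0x20]=0x85, mem[0x07]=0x4a, mem[0x08]=0x43

MEM[0x20,0x07,0x08] = 85 4a 43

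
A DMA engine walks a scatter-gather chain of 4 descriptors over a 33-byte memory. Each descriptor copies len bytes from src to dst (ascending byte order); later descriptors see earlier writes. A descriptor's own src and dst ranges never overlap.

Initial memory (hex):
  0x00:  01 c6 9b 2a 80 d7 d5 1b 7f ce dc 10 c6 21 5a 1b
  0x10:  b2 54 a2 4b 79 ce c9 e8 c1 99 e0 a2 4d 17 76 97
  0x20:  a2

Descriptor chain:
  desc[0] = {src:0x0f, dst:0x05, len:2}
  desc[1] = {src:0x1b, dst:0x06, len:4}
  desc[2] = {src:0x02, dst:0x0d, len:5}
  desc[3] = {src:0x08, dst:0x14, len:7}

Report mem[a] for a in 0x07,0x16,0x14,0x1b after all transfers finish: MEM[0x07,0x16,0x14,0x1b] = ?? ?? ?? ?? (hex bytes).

MEM[0x07,0x16,0x14,0x1b] = 4d dc 17 a2

[0] 0x0f->0x05 len=2 : 1b b2
[1] 0x1b->0x06 len=4 : a2 4d 17 76
[2] 0x02->0x0d len=5 : 9b 2a 80 1b a2
[3] 0x08->0x14 len=7 : 17 76 dc 10 c6 9b 2a
query mem[0x07]=0x4d, mem[0x16]=0xdc, mem[0x14]=0x17, mem[0x1b]=0xa2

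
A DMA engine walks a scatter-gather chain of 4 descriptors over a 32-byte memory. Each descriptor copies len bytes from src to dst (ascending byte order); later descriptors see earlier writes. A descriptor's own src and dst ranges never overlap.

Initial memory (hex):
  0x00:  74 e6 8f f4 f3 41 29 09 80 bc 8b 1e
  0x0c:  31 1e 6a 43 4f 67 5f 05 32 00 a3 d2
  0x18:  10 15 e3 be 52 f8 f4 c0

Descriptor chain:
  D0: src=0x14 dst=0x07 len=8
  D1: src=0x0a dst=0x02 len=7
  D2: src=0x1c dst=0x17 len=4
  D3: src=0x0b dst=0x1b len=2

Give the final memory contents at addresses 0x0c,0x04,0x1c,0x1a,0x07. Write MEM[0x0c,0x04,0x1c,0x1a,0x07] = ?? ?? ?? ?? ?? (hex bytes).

MEM[0x0c,0x04,0x1c,0x1a,0x07] = 15 15 15 c0 43

D0: mem[0x07..0x0e] <- [32 00 a3 d2 10 15 e3 be]
D1: mem[0x02..0x08] <- [d2 10 15 e3 be 43 4f]
D2: mem[0x17..0x1a] <- [52 f8 f4 c0]
D3: mem[0x1b..0x1c] <- [10 15]
query mem[0x0c]=0x15, mem[0x04]=0x15, mem[0x1c]=0x15, mem[0x1a]=0xc0, mem[0x07]=0x43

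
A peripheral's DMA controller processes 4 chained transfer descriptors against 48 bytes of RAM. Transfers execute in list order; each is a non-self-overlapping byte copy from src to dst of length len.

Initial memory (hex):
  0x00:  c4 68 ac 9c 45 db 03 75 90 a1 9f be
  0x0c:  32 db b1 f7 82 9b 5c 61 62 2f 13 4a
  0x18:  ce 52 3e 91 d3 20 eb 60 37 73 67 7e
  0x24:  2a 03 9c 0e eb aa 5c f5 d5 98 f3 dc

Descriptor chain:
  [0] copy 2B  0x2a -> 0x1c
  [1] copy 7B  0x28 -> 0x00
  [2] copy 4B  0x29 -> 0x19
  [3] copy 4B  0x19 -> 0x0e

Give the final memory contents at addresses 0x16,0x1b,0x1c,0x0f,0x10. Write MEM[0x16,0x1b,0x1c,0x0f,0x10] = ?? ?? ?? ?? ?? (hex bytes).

MEM[0x16,0x1b,0x1c,0x0f,0x10] = 13 f5 d5 5c f5

D0: mem[0x1c..0x1d] <- [5c f5]
D1: mem[0x00..0x06] <- [eb aa 5c f5 d5 98 f3]
D2: mem[0x19..0x1c] <- [aa 5c f5 d5]
D3: mem[0x0e..0x11] <- [aa 5c f5 d5]
query mem[0x16]=0x13, mem[0x1b]=0xf5, mem[0x1c]=0xd5, mem[0x0f]=0x5c, mem[0x10]=0xf5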